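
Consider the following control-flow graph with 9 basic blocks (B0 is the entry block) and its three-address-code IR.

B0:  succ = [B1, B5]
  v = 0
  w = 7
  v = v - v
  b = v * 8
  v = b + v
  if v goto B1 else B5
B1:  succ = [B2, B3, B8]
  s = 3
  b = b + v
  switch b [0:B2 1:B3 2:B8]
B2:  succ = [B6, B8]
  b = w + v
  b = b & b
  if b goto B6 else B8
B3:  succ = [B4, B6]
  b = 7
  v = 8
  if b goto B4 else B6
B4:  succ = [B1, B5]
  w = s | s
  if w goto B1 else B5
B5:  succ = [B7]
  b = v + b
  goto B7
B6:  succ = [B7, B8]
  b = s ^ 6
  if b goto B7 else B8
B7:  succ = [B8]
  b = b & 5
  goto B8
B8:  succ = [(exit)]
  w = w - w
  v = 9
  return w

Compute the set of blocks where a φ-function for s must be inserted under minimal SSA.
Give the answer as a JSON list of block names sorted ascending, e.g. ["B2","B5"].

Answer: ["B1", "B5", "B7", "B8"]

Derivation:
idom tree: B1←B0 B2←B1 B3←B1 B4←B3 B5←B0 B6←B1 B7←B0 B8←B0
Dom at joins:
  B1: preds {B0,B4}: {B0} ∩ {B0,B1,B3,B4} = {B0}; idom=B0
  B5: preds {B0,B4}: {B0} ∩ {B0,B1,B3,B4} = {B0}; idom=B0
  B6: preds {B2,B3}: {B0,B1,B2} ∩ {B0,B1,B3} = {B0,B1}; idom=B1
  B7: preds {B5,B6}: {B0,B5} ∩ {B0,B1,B6} = {B0}; idom=B0
  B8: preds {B1,B2,B6,B7}: {B0,B1} ∩ {B0,B1,B2} ∩ {B0,B1,B6} ∩ {B0,B7} = {B0}; idom=B0

Frontier:
  B1←B0: walk · to B0
  B1←B4: walk B4→B3→B1 to B0
  B5←B0: walk · to B0
  B5←B4: walk B4→B3→B1 to B0
  B6←B2: walk B2 to B1
  B6←B3: walk B3 to B1
  B7←B5: walk B5 to B0
  B7←B6: walk B6→B1 to B0
  B8←B1: walk B1 to B0
  B8←B2: walk B2→B1 to B0
  B8←B6: walk B6→B1 to B0
  B8←B7: walk B7 to B0
  B0: DF=∅
  B1: DF={B1,B5,B7,B8}
  B2: DF={B6,B8}
  B3: DF={B1,B5,B6}
  B4: DF={B1,B5}
  B5: DF={B7}
  B6: DF={B7,B8}
  B7: DF={B8}
  B8: DF=∅

φ for s: defs {B1}
  DF⁺ = {B1,B5,B7,B8}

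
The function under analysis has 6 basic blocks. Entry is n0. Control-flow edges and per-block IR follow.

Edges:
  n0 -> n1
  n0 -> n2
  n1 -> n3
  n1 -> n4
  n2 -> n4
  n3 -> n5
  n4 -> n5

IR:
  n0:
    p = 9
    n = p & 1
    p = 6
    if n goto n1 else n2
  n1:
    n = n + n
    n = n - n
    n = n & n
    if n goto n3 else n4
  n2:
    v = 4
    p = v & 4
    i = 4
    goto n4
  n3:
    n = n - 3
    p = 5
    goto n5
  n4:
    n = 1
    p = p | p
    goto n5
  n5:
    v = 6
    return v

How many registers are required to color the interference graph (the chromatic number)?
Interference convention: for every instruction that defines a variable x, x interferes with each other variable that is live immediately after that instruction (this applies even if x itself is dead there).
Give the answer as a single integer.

Answer: 2

Derivation:
Block summaries:
  n0 def {n,p} use ∅
  n1 def {n} use {n}
  n2 def {i,p,v} use ∅
  n3 def {n,p} use {n}
  n4 def {n,p} use {p}
  n5 def {v} use ∅

Live sets:
  live n0: ∅→{n,p}
  live n1: {n,p}→{n,p}
  live n2: ∅→{p}
  live n3: {n}→∅
  live n4: {p}→∅
  live n5: ∅→∅

Conflict graph:
  i — {p}
  n — {p}
  p — {i,n}
  v — ∅

Chromatic number:
  lower bound: {i,p} mutually conflict ⇒ χ ≥ 2
  assign i→c1 n→c1 p→c0 v→c0 — no edge inside a register ⇒ χ ≤ 2
  χ = 2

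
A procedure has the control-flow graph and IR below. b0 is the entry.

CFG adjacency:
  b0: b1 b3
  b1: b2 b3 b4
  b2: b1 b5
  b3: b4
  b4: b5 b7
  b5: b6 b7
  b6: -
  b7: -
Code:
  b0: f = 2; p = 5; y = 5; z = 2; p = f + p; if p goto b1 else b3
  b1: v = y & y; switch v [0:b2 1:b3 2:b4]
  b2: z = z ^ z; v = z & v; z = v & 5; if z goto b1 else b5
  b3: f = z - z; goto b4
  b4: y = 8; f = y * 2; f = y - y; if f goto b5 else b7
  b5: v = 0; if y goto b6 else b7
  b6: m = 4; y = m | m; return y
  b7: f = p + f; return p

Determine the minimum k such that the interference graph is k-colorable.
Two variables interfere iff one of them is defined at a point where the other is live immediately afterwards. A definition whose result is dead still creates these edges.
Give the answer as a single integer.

Answer: 5

Derivation:
Per-block:
  b0: def={f,p,y,z} ue=∅
  b1: def={v} ue={y}
  b2: def={v,z} ue={v,z}
  b3: def={f} ue={z}
  b4: def={f,y} ue=∅
  b5: def={v} ue={y}
  b6: def={m,y} ue=∅
  b7: def={f} ue={f,p}

Live sets:
  live b0: ∅→{f,p,y,z}
  live b1: {f,p,y,z}→{f,p,v,y,z}
  live b2: {f,p,v,y,z}→{f,p,y,z}
  live b3: {p,z}→{p}
  live b4: {p}→{f,p,y}
  live b5: {f,p,y}→{f,p}
  live b6: ∅→∅
  live b7: {f,p}→∅

Interference:
  f — {p,v,y,z}
  m — ∅
  p — {f,v,y,z}
  v — {f,p,y,z}
  y — {f,p,v,z}
  z — {f,p,v,y}

Registers:
  clique {f,p,v,y,z} ⇒ need ≥ 5
  5-colouring: r0={f,m}  r1={p}  r2={v}  r3={y}  r4={z}
  χ = 5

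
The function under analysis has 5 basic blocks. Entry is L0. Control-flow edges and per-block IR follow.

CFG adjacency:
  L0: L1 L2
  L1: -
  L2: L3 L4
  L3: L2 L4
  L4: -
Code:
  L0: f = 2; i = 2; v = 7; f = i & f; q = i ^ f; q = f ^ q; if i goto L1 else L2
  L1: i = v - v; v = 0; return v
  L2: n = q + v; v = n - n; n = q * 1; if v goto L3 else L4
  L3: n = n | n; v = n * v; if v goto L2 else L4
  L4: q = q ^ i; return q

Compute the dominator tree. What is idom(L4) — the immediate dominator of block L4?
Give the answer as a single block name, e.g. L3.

idom tree: L1←L0 L2←L0 L3←L2 L4←L2
Dom at joins:
  L2: preds {L0,L3}: {L0} ∩ {L0,L2,L3} = {L0}; idom=L0
  L4: preds {L2,L3}: {L0,L2} ∩ {L0,L2,L3} = {L0,L2}; idom=L2

idom(L4) = L2

Answer: L2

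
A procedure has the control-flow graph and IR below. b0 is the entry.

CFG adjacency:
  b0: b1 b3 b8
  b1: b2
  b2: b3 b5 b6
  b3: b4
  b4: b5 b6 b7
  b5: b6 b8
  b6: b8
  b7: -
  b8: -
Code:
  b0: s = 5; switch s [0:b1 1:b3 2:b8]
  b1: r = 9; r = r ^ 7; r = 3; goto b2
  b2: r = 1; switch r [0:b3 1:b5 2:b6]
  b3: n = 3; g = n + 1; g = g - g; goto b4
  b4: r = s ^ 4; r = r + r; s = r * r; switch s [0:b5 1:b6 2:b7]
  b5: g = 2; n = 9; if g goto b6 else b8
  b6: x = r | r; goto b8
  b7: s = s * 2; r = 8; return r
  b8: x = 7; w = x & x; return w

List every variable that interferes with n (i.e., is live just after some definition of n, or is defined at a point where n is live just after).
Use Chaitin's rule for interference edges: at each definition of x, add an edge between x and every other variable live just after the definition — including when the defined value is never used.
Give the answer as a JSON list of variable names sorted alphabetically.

def/use:
  b0 def {s} use ∅
  b1 def {r} use ∅
  b2 def {r} use ∅
  b3 def {g,n} use ∅
  b4 def {r,s} use {s}
  b5 def {g,n} use ∅
  b6 def {x} use {r}
  b7 def {r,s} use {s}
  b8 def {w,x} use ∅

Liveness:
  live b0: ∅→{s}
  live b1: {s}→{s}
  live b2: {s}→{r,s}
  live b3: {s}→{s}
  live b4: {s}→{r,s}
  live b5: {r}→{r}
  live b6: {r}→∅
  live b7: {s}→∅
  live b8: ∅→∅

Interfere edges:
  g — {n,r,s}
  n — {g,r,s}
  r — {g,n,s}
  s — {g,n,r}
  w — ∅
  x — ∅

N(n) = ["g", "r", "s"]

Answer: ["g", "r", "s"]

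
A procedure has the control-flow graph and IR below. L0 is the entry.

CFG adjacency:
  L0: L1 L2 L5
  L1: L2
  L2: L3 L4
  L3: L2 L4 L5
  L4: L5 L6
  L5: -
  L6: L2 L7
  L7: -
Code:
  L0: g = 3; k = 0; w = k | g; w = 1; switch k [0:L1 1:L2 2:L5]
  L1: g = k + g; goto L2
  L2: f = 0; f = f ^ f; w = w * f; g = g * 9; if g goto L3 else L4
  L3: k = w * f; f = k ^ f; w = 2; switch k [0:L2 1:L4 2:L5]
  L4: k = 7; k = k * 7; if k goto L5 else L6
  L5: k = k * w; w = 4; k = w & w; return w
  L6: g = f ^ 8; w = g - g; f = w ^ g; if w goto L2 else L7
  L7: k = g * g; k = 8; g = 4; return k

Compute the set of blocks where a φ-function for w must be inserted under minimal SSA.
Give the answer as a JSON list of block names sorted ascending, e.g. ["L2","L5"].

Answer: ["L2", "L4", "L5"]

Working:
idom tree: L1←L0 L2←L0 L3←L2 L4←L2 L5←L0 L6←L4 L7←L6
Dom∩ at merges:
  L2: preds {L0,L1,L3,L6}: {L0} ∩ {L0,L1} ∩ {L0,L2,L3} ∩ {L0,L2,L4,L6} = {L0}; idom=L0
  L4: preds {L2,L3}: {L0,L2} ∩ {L0,L2,L3} = {L0,L2}; idom=L2
  L5: preds {L0,L3,L4}: {L0} ∩ {L0,L2,L3} ∩ {L0,L2,L4} = {L0}; idom=L0

DF walk-up:
  L2←L0: walk · to L0
  L2←L1: walk L1 to L0
  L2←L3: walk L3→L2 to L0
  L2←L6: walk L6→L4→L2 to L0
  L4←L2: walk · to L2
  L4←L3: walk L3 to L2
  L5←L0: walk · to L0
  L5←L3: walk L3→L2 to L0
  L5←L4: walk L4→L2 to L0
  L0 → ∅
  L1 → {L2}
  L2 → {L2,L5}
  L3 → {L2,L4,L5}
  L4 → {L2,L5}
  L5 → ∅
  L6 → {L2}
  L7 → ∅

φ for w: defs {L0,L2,L3,L5,L6}
  DF⁺ = {L2,L4,L5}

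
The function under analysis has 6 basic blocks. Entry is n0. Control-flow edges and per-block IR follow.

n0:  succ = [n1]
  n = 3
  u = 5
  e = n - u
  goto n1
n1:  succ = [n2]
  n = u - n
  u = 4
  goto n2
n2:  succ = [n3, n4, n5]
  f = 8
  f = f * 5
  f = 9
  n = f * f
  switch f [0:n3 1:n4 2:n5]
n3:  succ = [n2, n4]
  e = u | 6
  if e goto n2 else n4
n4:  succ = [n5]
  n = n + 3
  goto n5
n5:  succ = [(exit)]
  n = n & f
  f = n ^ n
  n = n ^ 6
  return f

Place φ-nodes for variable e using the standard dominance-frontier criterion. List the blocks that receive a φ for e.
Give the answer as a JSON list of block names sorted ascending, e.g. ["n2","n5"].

Answer: ["n2", "n4", "n5"]

Derivation:
idom tree: n1←n0 n2←n1 n3←n2 n4←n2 n5←n2
Dom∩ at merges:
  n2: preds {n1,n3}: {n0,n1} ∩ {n0,n1,n2,n3} = {n0,n1}; idom=n1
  n4: preds {n2,n3}: {n0,n1,n2} ∩ {n0,n1,n2,n3} = {n0,n1,n2}; idom=n2
  n5: preds {n2,n4}: {n0,n1,n2} ∩ {n0,n1,n2,n4} = {n0,n1,n2}; idom=n2

DF derivation:
  n2←n1: walk · to n1
  n2←n3: walk n3→n2 to n1
  n4←n2: walk · to n2
  n4←n3: walk n3 to n2
  n5←n2: walk · to n2
  n5←n4: walk n4 to n2
  n0: DF=∅
  n1: DF=∅
  n2: DF={n2}
  n3: DF={n2,n4}
  n4: DF={n5}
  n5: DF=∅

φ for e: defs {n0,n3}
  DF⁺ = {n2,n4,n5}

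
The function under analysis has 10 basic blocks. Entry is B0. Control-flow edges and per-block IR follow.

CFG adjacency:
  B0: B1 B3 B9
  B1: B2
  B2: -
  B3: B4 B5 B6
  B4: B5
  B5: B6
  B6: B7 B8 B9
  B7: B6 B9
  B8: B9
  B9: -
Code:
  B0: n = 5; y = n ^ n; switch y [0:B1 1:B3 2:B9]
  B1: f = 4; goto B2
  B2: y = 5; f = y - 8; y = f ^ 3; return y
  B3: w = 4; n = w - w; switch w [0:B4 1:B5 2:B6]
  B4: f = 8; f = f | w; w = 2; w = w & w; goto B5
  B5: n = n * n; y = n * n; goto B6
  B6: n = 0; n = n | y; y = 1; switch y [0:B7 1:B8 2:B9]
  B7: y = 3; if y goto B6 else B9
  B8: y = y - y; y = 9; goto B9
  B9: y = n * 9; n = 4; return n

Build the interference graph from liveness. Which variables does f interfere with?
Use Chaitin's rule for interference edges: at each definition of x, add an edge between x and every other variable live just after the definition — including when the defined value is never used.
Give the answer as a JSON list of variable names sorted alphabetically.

Block summaries:
  B0: def={n,y} ue=∅
  B1: def={f} ue=∅
  B2: def={f,y} ue=∅
  B3: def={n,w} ue=∅
  B4: def={f,w} ue={w}
  B5: def={n,y} ue={n}
  B6: def={n,y} ue={y}
  B7: def={y} ue=∅
  B8: def={y} ue={y}
  B9: def={n,y} ue={n}

Backward fixpoint:
  live B0: ∅→{n,y}
  live B1: ∅→∅
  live B2: ∅→∅
  live B3: {y}→{n,w,y}
  live B4: {n,w}→{n}
  live B5: {n}→{y}
  live B6: {y}→{n,y}
  live B7: {n}→{n,y}
  live B8: {n,y}→{n}
  live B9: {n}→∅

Conflict graph:
  f: {n,w}
  n: {f,w,y}
  w: {f,n,y}
  y: {n,w}

N(f) = ["n", "w"]

Answer: ["n", "w"]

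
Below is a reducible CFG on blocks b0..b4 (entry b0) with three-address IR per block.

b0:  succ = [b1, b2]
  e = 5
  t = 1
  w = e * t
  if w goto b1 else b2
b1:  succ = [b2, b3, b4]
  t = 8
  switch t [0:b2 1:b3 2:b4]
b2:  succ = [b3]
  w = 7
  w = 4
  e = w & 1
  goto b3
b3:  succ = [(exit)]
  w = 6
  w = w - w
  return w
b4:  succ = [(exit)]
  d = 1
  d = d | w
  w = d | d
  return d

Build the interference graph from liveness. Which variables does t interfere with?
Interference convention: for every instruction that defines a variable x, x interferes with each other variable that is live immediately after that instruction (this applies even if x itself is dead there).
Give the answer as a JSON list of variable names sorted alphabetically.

Answer: ["e", "w"]

Derivation:
Per-block:
  b0: def={e,t,w} ue=∅
  b1: def={t} ue=∅
  b2: def={e,w} ue=∅
  b3: def={w} ue=∅
  b4: def={d,w} ue={w}

Backward fixpoint:
  b0 li=∅ lo={w}
  b1 li={w} lo={w}
  b2 li=∅ lo=∅
  b3 li=∅ lo=∅
  b4 li={w} lo=∅

Interfere edges:
  d: {w}
  e: {t}
  t: {e,w}
  w: {d,t}

N(t) = ["e", "w"]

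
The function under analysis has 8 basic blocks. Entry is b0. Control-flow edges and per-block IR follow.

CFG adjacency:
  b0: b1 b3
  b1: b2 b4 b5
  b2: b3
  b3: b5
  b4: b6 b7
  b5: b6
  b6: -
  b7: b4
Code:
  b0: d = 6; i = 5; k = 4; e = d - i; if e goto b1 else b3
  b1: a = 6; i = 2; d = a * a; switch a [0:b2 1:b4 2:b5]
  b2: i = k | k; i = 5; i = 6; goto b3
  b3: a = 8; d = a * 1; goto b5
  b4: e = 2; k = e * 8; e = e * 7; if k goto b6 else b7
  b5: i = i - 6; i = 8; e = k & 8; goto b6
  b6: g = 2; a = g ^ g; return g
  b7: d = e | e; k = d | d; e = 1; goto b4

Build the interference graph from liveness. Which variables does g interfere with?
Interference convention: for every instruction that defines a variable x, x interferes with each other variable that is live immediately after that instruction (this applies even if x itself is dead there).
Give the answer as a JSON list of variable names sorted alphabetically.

Per-block:
  b0: def={d,e,i,k} ue=∅
  b1: def={a,d,i} ue=∅
  b2: def={i} ue={k}
  b3: def={a,d} ue=∅
  b4: def={e,k} ue=∅
  b5: def={e,i} ue={i,k}
  b6: def={a,g} ue=∅
  b7: def={d,e,k} ue={e}

Live sets:
  b0: in=∅ out={i,k}
  b1: in={k} out={i,k}
  b2: in={k} out={i,k}
  b3: in={i,k} out={i,k}
  b4: in=∅ out={e}
  b5: in={i,k} out=∅
  b6: in=∅ out=∅
  b7: in={e} out=∅

Conflict graph:
  a — {d,g,i,k}
  d — {a,i,k}
  e — {i,k}
  g — {a}
  i — {a,d,e,k}
  k — {a,d,e,i}

N(g) = ["a"]

Answer: ["a"]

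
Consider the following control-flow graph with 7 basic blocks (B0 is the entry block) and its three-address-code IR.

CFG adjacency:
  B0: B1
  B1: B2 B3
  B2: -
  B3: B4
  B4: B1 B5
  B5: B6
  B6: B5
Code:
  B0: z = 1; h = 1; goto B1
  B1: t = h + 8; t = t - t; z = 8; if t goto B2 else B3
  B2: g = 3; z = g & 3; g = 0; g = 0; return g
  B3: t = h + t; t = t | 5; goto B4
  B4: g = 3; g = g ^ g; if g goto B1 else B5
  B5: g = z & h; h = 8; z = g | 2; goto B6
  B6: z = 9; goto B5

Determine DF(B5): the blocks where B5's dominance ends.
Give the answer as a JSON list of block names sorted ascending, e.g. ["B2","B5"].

Answer: ["B5"]

Working:
idom tree: B1←B0 B2←B1 B3←B1 B4←B3 B5←B4 B6←B5
Dom at joins:
  B1: preds {B0,B4}: {B0} ∩ {B0,B1,B3,B4} = {B0}; idom=B0
  B5: preds {B4,B6}: {B0,B1,B3,B4} ∩ {B0,B1,B3,B4,B5,B6} = {B0,B1,B3,B4}; idom=B4

DF walk-up:
  join B1 pred B0: · stop@B0
  join B1 pred B4: B4→B3→B1 stop@B0
  join B5 pred B4: · stop@B4
  join B5 pred B6: B6→B5 stop@B4
  B0 → ∅
  B1 → {B1}
  B2 → ∅
  B3 → {B1}
  B4 → {B1}
  B5 → {B5}
  B6 → {B5}

DF(B5) = ["B5"]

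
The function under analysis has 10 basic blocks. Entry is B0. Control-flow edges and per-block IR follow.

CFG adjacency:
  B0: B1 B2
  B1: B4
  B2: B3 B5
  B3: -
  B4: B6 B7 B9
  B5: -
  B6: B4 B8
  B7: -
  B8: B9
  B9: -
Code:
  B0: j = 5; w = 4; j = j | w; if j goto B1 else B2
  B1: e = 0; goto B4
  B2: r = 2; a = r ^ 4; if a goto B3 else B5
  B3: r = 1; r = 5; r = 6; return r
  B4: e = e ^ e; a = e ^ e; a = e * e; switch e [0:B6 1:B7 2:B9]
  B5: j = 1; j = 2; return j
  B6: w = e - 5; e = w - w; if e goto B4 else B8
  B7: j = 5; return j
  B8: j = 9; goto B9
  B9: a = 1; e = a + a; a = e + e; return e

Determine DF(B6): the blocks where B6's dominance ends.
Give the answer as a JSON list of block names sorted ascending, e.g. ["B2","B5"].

Answer: ["B4", "B9"]

Working:
idom tree: B1←B0 B2←B0 B3←B2 B4←B1 B5←B2 B6←B4 B7←B4 B8←B6 B9←B4
Dom∩ at merges:
  B4: preds {B1,B6}: {B0,B1} ∩ {B0,B1,B4,B6} = {B0,B1}; idom=B1
  B9: preds {B4,B8}: {B0,B1,B4} ∩ {B0,B1,B4,B6,B8} = {B0,B1,B4}; idom=B4

Frontier:
  B4←B1: walk · to B1
  B4←B6: walk B6→B4 to B1
  B9←B4: walk · to B4
  B9←B8: walk B8→B6 to B4
  DF(B0)=∅
  DF(B1)=∅
  DF(B2)=∅
  DF(B3)=∅
  DF(B4)={B4}
  DF(B5)=∅
  DF(B6)={B4,B9}
  DF(B7)=∅
  DF(B8)={B9}
  DF(B9)=∅

DF(B6) = ["B4", "B9"]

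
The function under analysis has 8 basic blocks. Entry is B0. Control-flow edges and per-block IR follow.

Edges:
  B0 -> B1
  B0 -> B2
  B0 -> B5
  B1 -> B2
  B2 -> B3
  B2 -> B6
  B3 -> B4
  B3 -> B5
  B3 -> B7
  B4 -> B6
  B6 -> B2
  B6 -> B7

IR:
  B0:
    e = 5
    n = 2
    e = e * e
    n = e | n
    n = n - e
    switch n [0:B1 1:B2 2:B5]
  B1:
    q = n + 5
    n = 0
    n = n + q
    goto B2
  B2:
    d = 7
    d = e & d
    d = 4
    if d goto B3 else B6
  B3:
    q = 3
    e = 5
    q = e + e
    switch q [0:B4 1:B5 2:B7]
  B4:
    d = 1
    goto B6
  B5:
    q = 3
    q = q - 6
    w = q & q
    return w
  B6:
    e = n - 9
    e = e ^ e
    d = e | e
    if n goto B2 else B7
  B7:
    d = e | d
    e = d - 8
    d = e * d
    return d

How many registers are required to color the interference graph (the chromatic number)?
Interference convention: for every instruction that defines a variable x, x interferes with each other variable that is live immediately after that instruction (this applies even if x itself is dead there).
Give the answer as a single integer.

Answer: 4

Analysis:
Per-block:
  B0 def {e,n} use ∅
  B1 def {n,q} use {n}
  B2 def {d} use {e}
  B3 def {e,q} use ∅
  B4 def {d} use ∅
  B5 def {q,w} use ∅
  B6 def {d,e} use {n}
  B7 def {d,e} use {d,e}

Backward fixpoint:
  B0: in=∅ out={e,n}
  B1: in={e,n} out={e,n}
  B2: in={e,n} out={d,n}
  B3: in={d,n} out={d,e,n}
  B4: in={n} out={n}
  B5: in=∅ out=∅
  B6: in={n} out={d,e,n}
  B7: in={d,e} out=∅

Interfere edges:
  d↔{e,n,q}
  e↔{d,n,q}
  n↔{d,e,q}
  q↔{d,e,n}
  w↔∅

Chromatic number:
  clique {d,e,n,q} ⇒ need ≥ 4
  assign d→c0 e→c1 n→c2 q→c3 w→c0 — no edge inside a register ⇒ χ ≤ 4
  χ = 4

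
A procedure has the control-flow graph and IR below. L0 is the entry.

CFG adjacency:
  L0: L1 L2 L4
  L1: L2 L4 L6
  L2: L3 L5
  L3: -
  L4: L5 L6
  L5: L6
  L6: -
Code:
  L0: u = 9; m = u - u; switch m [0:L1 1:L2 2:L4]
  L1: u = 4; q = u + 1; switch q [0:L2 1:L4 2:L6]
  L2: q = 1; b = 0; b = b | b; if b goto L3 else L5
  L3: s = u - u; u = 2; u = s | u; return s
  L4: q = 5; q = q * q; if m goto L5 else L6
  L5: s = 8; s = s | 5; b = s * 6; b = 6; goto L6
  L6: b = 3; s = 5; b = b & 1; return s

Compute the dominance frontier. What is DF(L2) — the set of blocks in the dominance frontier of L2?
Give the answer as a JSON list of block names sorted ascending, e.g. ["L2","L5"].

idom tree: L1←L0 L2←L0 L3←L2 L4←L0 L5←L0 L6←L0
Dom∩ at merges:
  L2: preds {L0,L1}: {L0} ∩ {L0,L1} = {L0}; idom=L0
  L4: preds {L0,L1}: {L0} ∩ {L0,L1} = {L0}; idom=L0
  L5: preds {L2,L4}: {L0,L2} ∩ {L0,L4} = {L0}; idom=L0
  L6: preds {L1,L4,L5}: {L0,L1} ∩ {L0,L4} ∩ {L0,L5} = {L0}; idom=L0

DF walk-up:
  join L2 pred L0: · stop@L0
  join L2 pred L1: L1 stop@L0
  join L4 pred L0: · stop@L0
  join L4 pred L1: L1 stop@L0
  join L5 pred L2: L2 stop@L0
  join L5 pred L4: L4 stop@L0
  join L6 pred L1: L1 stop@L0
  join L6 pred L4: L4 stop@L0
  join L6 pred L5: L5 stop@L0
  DF(L0)=∅
  DF(L1)={L2,L4,L6}
  DF(L2)={L5}
  DF(L3)=∅
  DF(L4)={L5,L6}
  DF(L5)={L6}
  DF(L6)=∅

DF(L2) = ["L5"]

Answer: ["L5"]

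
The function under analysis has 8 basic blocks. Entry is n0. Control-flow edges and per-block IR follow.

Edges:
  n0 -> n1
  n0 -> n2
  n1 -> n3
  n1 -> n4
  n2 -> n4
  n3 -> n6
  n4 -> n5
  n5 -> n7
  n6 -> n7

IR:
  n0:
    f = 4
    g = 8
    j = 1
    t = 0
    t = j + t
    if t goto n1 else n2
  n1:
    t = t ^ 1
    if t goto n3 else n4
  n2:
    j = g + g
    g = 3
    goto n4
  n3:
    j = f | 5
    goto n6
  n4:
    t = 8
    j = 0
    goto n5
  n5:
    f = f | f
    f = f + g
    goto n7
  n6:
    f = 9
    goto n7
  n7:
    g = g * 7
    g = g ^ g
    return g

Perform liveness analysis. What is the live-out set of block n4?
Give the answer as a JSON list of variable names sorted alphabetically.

Per-block:
  n0: def={f,g,j,t} ue=∅
  n1: def={t} ue={t}
  n2: def={g,j} ue={g}
  n3: def={j} ue={f}
  n4: def={j,t} ue=∅
  n5: def={f} ue={f,g}
  n6: def={f} ue=∅
  n7: def={g} ue={g}

Live sets:
  live n0: ∅→{f,g,t}
  live n1: {f,g,t}→{f,g}
  live n2: {f,g}→{f,g}
  live n3: {f,g}→{g}
  live n4: {f,g}→{f,g}
  live n5: {f,g}→{g}
  live n6: {g}→{g}
  live n7: {g}→∅

live-out(n4) = ["f", "g"]

Answer: ["f", "g"]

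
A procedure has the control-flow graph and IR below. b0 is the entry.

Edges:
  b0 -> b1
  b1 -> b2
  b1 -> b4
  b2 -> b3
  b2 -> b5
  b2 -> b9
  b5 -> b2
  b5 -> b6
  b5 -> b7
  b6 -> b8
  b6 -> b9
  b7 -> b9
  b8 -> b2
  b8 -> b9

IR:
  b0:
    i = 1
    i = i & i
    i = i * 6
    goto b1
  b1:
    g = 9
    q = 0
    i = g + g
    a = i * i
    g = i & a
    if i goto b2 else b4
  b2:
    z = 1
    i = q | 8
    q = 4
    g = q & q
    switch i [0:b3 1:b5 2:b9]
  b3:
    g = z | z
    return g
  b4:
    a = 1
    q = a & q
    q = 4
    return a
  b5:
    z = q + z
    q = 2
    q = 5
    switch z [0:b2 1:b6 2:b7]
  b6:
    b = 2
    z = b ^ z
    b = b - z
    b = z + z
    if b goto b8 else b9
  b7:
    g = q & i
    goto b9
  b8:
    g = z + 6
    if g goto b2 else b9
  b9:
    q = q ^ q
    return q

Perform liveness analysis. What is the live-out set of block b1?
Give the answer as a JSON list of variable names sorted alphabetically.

Per-block:
  b0: {i} / ∅
  b1: {a,g,i,q} / ∅
  b2: {g,i,q,z} / {q}
  b3: {g} / {z}
  b4: {a,q} / {q}
  b5: {q,z} / {q,z}
  b6: {b,z} / {z}
  b7: {g} / {i,q}
  b8: {g} / {z}
  b9: {q} / {q}

Backward fixpoint:
  live b0: ∅→∅
  live b1: ∅→{q}
  live b2: {q}→{i,q,z}
  live b3: {z}→∅
  live b4: {q}→∅
  live b5: {i,q,z}→{i,q,z}
  live b6: {q,z}→{q,z}
  live b7: {i,q}→{q}
  live b8: {q,z}→{q}
  live b9: {q}→∅

live-out(b1) = ["q"]

Answer: ["q"]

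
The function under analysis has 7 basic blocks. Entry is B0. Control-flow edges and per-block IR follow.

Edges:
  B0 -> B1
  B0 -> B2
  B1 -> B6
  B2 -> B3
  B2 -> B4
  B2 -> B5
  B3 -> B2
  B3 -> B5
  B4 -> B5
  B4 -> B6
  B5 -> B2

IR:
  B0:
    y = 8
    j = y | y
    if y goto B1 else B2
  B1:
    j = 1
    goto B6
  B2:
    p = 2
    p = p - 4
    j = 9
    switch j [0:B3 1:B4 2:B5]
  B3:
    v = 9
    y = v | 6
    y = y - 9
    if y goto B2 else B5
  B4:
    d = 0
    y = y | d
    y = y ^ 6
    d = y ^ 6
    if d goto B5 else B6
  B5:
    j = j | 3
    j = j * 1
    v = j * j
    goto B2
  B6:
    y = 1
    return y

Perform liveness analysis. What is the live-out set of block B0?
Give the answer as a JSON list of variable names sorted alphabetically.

Per-block:
  B0: {j,y} / ∅
  B1: {j} / ∅
  B2: {j,p} / ∅
  B3: {v,y} / ∅
  B4: {d,y} / {y}
  B5: {j,v} / {j}
  B6: {y} / ∅

Live sets:
  B0: in=∅ out={y}
  B1: in=∅ out=∅
  B2: in={y} out={j,y}
  B3: in={j} out={j,y}
  B4: in={j,y} out={j,y}
  B5: in={j,y} out={y}
  B6: in=∅ out=∅

live-out(B0) = ["y"]

Answer: ["y"]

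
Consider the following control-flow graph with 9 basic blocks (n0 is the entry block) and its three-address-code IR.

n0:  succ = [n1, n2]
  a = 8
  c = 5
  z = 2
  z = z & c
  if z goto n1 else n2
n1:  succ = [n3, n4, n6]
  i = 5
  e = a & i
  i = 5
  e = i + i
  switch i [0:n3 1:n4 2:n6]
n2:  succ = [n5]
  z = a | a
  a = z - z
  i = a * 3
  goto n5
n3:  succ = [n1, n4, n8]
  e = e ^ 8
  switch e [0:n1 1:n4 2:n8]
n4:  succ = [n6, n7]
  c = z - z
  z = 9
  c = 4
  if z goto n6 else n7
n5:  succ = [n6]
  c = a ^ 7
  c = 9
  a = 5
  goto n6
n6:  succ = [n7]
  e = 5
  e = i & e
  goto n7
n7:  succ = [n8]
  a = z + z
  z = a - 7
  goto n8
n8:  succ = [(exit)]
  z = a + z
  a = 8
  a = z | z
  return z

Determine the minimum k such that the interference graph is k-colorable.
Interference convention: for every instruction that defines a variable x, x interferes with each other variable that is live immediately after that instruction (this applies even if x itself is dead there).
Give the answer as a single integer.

Answer: 4

Working:
Block summaries:
  n0: def={a,c,z} ue=∅
  n1: def={e,i} ue={a}
  n2: def={a,i,z} ue={a}
  n3: def={e} ue={e}
  n4: def={c,z} ue={z}
  n5: def={a,c} ue={a}
  n6: def={e} ue={i}
  n7: def={a,z} ue={z}
  n8: def={a,z} ue={a,z}

Backward fixpoint:
  n0: in=∅ out={a,z}
  n1: in={a,z} out={a,e,i,z}
  n2: in={a} out={a,i,z}
  n3: in={a,e,i,z} out={a,i,z}
  n4: in={i,z} out={i,z}
  n5: in={a,i,z} out={i,z}
  n6: in={i,z} out={z}
  n7: in={z} out={a,z}
  n8: in={a,z} out=∅

Conflict graph:
  a: {c,e,i,z}
  c: {a,i,z}
  e: {a,i,z}
  i: {a,c,e,z}
  z: {a,c,e,i}

Chromatic number:
  {a,c,i,z} pairwise interfere (4-clique) ⇒ χ ≥ 4
  4-colouring: R0={a}  R1={i}  R2={z}  R3={c,e}
  χ = 4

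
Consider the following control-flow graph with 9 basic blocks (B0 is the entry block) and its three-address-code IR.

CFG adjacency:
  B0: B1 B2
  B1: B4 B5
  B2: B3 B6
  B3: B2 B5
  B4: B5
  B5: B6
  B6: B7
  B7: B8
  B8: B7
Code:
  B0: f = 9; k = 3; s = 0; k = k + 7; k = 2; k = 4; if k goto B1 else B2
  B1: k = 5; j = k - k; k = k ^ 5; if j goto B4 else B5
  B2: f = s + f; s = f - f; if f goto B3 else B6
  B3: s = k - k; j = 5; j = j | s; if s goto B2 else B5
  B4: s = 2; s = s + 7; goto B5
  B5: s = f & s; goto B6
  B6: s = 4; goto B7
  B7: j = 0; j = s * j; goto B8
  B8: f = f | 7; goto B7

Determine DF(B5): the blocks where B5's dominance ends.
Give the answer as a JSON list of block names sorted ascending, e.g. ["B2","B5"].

Answer: ["B6"]

Derivation:
idom tree: B1←B0 B2←B0 B3←B2 B4←B1 B5←B0 B6←B0 B7←B6 B8←B7
Join-block Dom:
  B2: preds {B0,B3}: {B0} ∩ {B0,B2,B3} = {B0}; idom=B0
  B5: preds {B1,B3,B4}: {B0,B1} ∩ {B0,B2,B3} ∩ {B0,B1,B4} = {B0}; idom=B0
  B6: preds {B2,B5}: {B0,B2} ∩ {B0,B5} = {B0}; idom=B0
  B7: preds {B6,B8}: {B0,B6} ∩ {B0,B6,B7,B8} = {B0,B6}; idom=B6

DF derivation:
  join B2 pred B0: · stop@B0
  join B2 pred B3: B3→B2 stop@B0
  join B5 pred B1: B1 stop@B0
  join B5 pred B3: B3→B2 stop@B0
  join B5 pred B4: B4→B1 stop@B0
  join B6 pred B2: B2 stop@B0
  join B6 pred B5: B5 stop@B0
  join B7 pred B6: · stop@B6
  join B7 pred B8: B8→B7 stop@B6
  B0: DF=∅
  B1: DF={B5}
  B2: DF={B2,B5,B6}
  B3: DF={B2,B5}
  B4: DF={B5}
  B5: DF={B6}
  B6: DF=∅
  B7: DF={B7}
  B8: DF={B7}

DF(B5) = ["B6"]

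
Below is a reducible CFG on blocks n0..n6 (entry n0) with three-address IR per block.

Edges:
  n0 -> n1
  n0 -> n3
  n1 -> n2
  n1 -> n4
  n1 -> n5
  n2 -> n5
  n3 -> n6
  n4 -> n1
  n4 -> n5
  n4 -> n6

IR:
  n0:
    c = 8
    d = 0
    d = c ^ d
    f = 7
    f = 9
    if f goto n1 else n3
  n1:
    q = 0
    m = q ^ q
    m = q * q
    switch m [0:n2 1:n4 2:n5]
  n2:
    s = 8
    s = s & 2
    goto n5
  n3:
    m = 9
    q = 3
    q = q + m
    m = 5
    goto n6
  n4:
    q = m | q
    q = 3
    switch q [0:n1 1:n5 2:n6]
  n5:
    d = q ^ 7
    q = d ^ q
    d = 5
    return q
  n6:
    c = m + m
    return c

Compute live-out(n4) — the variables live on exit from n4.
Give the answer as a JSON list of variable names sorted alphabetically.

Answer: ["m", "q"]

Derivation:
Block summaries:
  n0 def {c,d,f} use ∅
  n1 def {m,q} use ∅
  n2 def {s} use ∅
  n3 def {m,q} use ∅
  n4 def {q} use {m,q}
  n5 def {d,q} use {q}
  n6 def {c} use {m}

Backward fixpoint:
  n0 li=∅ lo=∅
  n1 li=∅ lo={m,q}
  n2 li={q} lo={q}
  n3 li=∅ lo={m}
  n4 li={m,q} lo={m,q}
  n5 li={q} lo=∅
  n6 li={m} lo=∅

live-out(n4) = ["m", "q"]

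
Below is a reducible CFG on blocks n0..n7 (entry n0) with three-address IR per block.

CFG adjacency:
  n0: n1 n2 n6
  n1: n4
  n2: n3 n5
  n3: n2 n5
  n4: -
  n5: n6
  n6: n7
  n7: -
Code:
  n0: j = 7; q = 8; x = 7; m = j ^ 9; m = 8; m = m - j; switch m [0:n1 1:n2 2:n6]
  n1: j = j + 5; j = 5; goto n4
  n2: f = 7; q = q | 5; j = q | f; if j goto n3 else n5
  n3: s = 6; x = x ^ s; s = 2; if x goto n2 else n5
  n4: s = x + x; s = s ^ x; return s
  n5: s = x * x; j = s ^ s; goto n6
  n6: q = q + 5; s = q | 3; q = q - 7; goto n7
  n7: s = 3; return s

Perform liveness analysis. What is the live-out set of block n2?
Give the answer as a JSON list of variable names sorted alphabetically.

def/use:
  n0: {j,m,q,x} / ∅
  n1: {j} / {j}
  n2: {f,j,q} / {q}
  n3: {s,x} / {x}
  n4: {s} / {x}
  n5: {j,s} / {x}
  n6: {q,s} / {q}
  n7: {s} / ∅

Liveness:
  live n0: ∅→{j,q,x}
  live n1: {j,x}→{x}
  live n2: {q,x}→{q,x}
  live n3: {q,x}→{q,x}
  live n4: {x}→∅
  live n5: {q,x}→{q}
  live n6: {q}→∅
  live n7: ∅→∅

live-out(n2) = ["q", "x"]

Answer: ["q", "x"]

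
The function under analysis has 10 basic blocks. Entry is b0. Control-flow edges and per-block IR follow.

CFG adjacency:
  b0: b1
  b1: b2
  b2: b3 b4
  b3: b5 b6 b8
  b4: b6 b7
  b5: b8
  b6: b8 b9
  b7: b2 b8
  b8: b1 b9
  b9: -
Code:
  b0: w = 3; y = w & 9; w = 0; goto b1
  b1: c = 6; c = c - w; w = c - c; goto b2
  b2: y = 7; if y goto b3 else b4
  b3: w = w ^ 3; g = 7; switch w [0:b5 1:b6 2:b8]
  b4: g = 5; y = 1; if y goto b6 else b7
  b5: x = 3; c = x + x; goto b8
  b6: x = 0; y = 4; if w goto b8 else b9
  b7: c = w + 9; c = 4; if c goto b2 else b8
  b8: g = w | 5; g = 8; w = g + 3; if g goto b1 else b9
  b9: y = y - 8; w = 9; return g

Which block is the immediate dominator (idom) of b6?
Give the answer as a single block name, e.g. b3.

Answer: b2

Derivation:
idom tree: b1←b0 b2←b1 b3←b2 b4←b2 b5←b3 b6←b2 b7←b4 b8←b2 b9←b2
Join-block Dom:
  b1: preds {b0,b8}: {b0} ∩ {b0,b1,b2,b8} = {b0}; idom=b0
  b2: preds {b1,b7}: {b0,b1} ∩ {b0,b1,b2,b4,b7} = {b0,b1}; idom=b1
  b6: preds {b3,b4}: {b0,b1,b2,b3} ∩ {b0,b1,b2,b4} = {b0,b1,b2}; idom=b2
  b8: preds {b3,b5,b6,b7}: {b0,b1,b2,b3} ∩ {b0,b1,b2,b3,b5} ∩ {b0,b1,b2,b6} ∩ {b0,b1,b2,b4,b7} = {b0,b1,b2}; idom=b2
  b9: preds {b6,b8}: {b0,b1,b2,b6} ∩ {b0,b1,b2,b8} = {b0,b1,b2}; idom=b2

idom(b6) = b2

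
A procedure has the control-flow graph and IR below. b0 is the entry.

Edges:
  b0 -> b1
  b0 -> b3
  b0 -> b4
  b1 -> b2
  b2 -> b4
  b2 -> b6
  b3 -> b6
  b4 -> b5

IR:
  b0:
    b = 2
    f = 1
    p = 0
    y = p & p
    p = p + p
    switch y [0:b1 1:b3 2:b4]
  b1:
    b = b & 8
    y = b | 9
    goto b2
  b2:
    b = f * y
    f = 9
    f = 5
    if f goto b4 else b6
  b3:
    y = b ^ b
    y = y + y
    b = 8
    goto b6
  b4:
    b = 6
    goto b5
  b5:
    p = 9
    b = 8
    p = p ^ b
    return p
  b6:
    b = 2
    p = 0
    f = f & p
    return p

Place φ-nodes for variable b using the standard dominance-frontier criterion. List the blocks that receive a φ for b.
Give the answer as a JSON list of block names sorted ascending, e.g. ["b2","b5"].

idom tree: b1←b0 b2←b1 b3←b0 b4←b0 b5←b4 b6←b0
Dom∩ at merges:
  b4: preds {b0,b2}: {b0} ∩ {b0,b1,b2} = {b0}; idom=b0
  b6: preds {b2,b3}: {b0,b1,b2} ∩ {b0,b3} = {b0}; idom=b0

DF walk-up:
  b4←b0: walk · to b0
  b4←b2: walk b2→b1 to b0
  b6←b2: walk b2→b1 to b0
  b6←b3: walk b3 to b0
  b0: DF=∅
  b1: DF={b4,b6}
  b2: DF={b4,b6}
  b3: DF={b6}
  b4: DF=∅
  b5: DF=∅
  b6: DF=∅

φ for b: defs {b0,b1,b2,b3,b4,b5,b6}
  DF⁺ = {b4,b6}

Answer: ["b4", "b6"]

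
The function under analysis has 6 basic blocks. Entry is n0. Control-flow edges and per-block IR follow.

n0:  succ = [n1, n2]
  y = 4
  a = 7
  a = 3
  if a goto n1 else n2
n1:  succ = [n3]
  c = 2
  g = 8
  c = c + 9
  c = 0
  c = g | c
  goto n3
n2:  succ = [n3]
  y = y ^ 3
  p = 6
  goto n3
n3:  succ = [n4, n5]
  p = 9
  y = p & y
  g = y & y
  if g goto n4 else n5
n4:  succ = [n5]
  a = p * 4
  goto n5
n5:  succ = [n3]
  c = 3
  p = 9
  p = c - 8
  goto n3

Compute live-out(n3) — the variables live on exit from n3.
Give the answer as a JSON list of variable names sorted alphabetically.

Answer: ["p", "y"]

Working:
def/use:
  n0: def={a,y} ue=∅
  n1: def={c,g} ue=∅
  n2: def={p,y} ue={y}
  n3: def={g,p,y} ue={y}
  n4: def={a} ue={p}
  n5: def={c,p} ue=∅

Liveness:
  n0: in=∅ out={y}
  n1: in={y} out={y}
  n2: in={y} out={y}
  n3: in={y} out={p,y}
  n4: in={p,y} out={y}
  n5: in={y} out={y}

live-out(n3) = ["p", "y"]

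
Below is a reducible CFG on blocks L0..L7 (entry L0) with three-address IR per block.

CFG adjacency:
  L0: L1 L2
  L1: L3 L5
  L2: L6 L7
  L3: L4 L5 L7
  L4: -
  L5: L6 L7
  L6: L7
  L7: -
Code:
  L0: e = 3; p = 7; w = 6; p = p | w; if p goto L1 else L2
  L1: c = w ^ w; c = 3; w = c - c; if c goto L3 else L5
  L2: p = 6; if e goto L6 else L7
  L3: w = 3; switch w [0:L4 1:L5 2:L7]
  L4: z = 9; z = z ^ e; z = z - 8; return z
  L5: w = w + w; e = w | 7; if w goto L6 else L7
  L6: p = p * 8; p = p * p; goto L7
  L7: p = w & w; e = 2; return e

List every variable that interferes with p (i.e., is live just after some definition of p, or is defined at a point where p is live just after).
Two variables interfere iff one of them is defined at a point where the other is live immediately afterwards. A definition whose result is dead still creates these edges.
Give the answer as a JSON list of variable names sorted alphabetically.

Answer: ["c", "e", "w"]

Derivation:
def/use:
  L0 def {e,p,w} use ∅
  L1 def {c,w} use {w}
  L2 def {p} use {e}
  L3 def {w} use ∅
  L4 def {z} use {e}
  L5 def {e,w} use {w}
  L6 def {p} use {p}
  L7 def {e,p} use {w}

Backward fixpoint:
  live L0: ∅→{e,p,w}
  live L1: {e,p,w}→{e,p,w}
  live L2: {e,w}→{p,w}
  live L3: {e,p}→{e,p,w}
  live L4: {e}→∅
  live L5: {p,w}→{p,w}
  live L6: {p,w}→{w}
  live L7: {w}→∅

Conflict graph:
  c — {e,p,w}
  e — {c,p,w,z}
  p — {c,e,w}
  w — {c,e,p}
  z — {e}

N(p) = ["c", "e", "w"]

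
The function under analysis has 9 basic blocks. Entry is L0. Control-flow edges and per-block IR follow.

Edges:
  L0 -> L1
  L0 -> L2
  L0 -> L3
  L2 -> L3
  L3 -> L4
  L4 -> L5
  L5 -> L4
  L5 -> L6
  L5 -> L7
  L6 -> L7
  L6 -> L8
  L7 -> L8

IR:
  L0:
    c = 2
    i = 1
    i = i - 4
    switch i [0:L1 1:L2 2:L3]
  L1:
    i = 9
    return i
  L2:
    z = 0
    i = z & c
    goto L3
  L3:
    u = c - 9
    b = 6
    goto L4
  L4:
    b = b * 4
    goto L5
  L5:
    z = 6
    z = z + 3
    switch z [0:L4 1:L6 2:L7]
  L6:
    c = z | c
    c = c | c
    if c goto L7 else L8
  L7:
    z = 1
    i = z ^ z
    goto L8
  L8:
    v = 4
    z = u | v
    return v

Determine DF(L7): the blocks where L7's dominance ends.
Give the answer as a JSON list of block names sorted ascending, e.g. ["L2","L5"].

idom tree: L1←L0 L2←L0 L3←L0 L4←L3 L5←L4 L6←L5 L7←L5 L8←L5
Dom∩ at merges:
  L3: preds {L0,L2}: {L0} ∩ {L0,L2} = {L0}; idom=L0
  L4: preds {L3,L5}: {L0,L3} ∩ {L0,L3,L4,L5} = {L0,L3}; idom=L3
  L7: preds {L5,L6}: {L0,L3,L4,L5} ∩ {L0,L3,L4,L5,L6} = {L0,L3,L4,L5}; idom=L5
  L8: preds {L6,L7}: {L0,L3,L4,L5,L6} ∩ {L0,L3,L4,L5,L7} = {L0,L3,L4,L5}; idom=L5

Frontier:
  L3←L0: walk · to L0
  L3←L2: walk L2 to L0
  L4←L3: walk · to L3
  L4←L5: walk L5→L4 to L3
  L7←L5: walk · to L5
  L7←L6: walk L6 to L5
  L8←L6: walk L6 to L5
  L8←L7: walk L7 to L5
  L0: DF=∅
  L1: DF=∅
  L2: DF={L3}
  L3: DF=∅
  L4: DF={L4}
  L5: DF={L4}
  L6: DF={L7,L8}
  L7: DF={L8}
  L8: DF=∅

DF(L7) = ["L8"]

Answer: ["L8"]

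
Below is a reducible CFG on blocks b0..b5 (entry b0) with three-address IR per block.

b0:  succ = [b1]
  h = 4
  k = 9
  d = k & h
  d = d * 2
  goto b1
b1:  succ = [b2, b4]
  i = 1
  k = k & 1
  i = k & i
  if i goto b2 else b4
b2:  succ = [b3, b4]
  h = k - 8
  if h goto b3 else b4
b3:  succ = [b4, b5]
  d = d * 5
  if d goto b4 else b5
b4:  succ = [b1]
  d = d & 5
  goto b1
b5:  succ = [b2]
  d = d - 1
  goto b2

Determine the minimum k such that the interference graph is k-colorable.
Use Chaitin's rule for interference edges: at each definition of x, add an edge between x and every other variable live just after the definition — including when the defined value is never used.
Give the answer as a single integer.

Answer: 3

Working:
def/use:
  b0: {d,h,k} / ∅
  b1: {i,k} / {k}
  b2: {h} / {k}
  b3: {d} / {d}
  b4: {d} / {d}
  b5: {d} / {d}

Backward fixpoint:
  b0: in=∅ out={d,k}
  b1: in={d,k} out={d,k}
  b2: in={d,k} out={d,k}
  b3: in={d,k} out={d,k}
  b4: in={d,k} out={d,k}
  b5: in={d,k} out={d,k}

Interference:
  d: {h,i,k}
  h: {d,k}
  i: {d,k}
  k: {d,h,i}

Chromatic number:
  lower bound: {d,h,k} mutually conflict ⇒ χ ≥ 3
  3-colouring: r0={d}  r1={k}  r2={h,i}
  χ = 3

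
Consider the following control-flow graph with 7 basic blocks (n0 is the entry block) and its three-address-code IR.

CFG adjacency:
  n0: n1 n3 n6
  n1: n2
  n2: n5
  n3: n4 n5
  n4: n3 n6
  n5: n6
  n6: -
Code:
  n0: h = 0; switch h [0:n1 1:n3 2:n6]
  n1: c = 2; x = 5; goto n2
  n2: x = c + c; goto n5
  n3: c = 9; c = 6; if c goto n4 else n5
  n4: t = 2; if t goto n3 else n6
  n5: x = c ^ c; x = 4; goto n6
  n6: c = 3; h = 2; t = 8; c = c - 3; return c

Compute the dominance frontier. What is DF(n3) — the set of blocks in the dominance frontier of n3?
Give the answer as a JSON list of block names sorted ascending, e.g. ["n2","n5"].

Answer: ["n3", "n5", "n6"]

Working:
idom tree: n1←n0 n2←n1 n3←n0 n4←n3 n5←n0 n6←n0
Dom∩ at merges:
  n3: preds {n0,n4}: {n0} ∩ {n0,n3,n4} = {n0}; idom=n0
  n5: preds {n2,n3}: {n0,n1,n2} ∩ {n0,n3} = {n0}; idom=n0
  n6: preds {n0,n4,n5}: {n0} ∩ {n0,n3,n4} ∩ {n0,n5} = {n0}; idom=n0

DF walk-up:
  n3←n0: walk · to n0
  n3←n4: walk n4→n3 to n0
  n5←n2: walk n2→n1 to n0
  n5←n3: walk n3 to n0
  n6←n0: walk · to n0
  n6←n4: walk n4→n3 to n0
  n6←n5: walk n5 to n0
  n0: DF=∅
  n1: DF={n5}
  n2: DF={n5}
  n3: DF={n3,n5,n6}
  n4: DF={n3,n6}
  n5: DF={n6}
  n6: DF=∅

DF(n3) = ["n3", "n5", "n6"]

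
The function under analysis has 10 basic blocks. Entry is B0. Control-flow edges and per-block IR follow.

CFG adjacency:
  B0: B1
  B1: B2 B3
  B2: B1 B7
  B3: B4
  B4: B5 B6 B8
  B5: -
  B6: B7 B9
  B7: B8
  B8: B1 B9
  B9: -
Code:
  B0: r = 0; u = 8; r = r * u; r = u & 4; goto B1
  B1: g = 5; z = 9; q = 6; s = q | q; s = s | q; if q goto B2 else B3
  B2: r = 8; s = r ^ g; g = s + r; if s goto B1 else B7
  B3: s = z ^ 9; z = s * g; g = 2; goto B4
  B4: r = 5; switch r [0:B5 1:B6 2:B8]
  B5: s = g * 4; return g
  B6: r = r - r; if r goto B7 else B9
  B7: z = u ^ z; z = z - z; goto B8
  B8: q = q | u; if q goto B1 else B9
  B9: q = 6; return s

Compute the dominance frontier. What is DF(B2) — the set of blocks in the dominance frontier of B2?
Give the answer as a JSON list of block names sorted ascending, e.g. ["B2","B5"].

idom tree: B1←B0 B2←B1 B3←B1 B4←B3 B5←B4 B6←B4 B7←B1 B8←B1 B9←B1
Join-block Dom:
  B1: preds {B0,B2,B8}: {B0} ∩ {B0,B1,B2} ∩ {B0,B1,B8} = {B0}; idom=B0
  B7: preds {B2,B6}: {B0,B1,B2} ∩ {B0,B1,B3,B4,B6} = {B0,B1}; idom=B1
  B8: preds {B4,B7}: {B0,B1,B3,B4} ∩ {B0,B1,B7} = {B0,B1}; idom=B1
  B9: preds {B6,B8}: {B0,B1,B3,B4,B6} ∩ {B0,B1,B8} = {B0,B1}; idom=B1

Frontier:
  join B1 pred B0: · stop@B0
  join B1 pred B2: B2→B1 stop@B0
  join B1 pred B8: B8→B1 stop@B0
  join B7 pred B2: B2 stop@B1
  join B7 pred B6: B6→B4→B3 stop@B1
  join B8 pred B4: B4→B3 stop@B1
  join B8 pred B7: B7 stop@B1
  join B9 pred B6: B6→B4→B3 stop@B1
  join B9 pred B8: B8 stop@B1
  B0 → ∅
  B1 → {B1}
  B2 → {B1,B7}
  B3 → {B7,B8,B9}
  B4 → {B7,B8,B9}
  B5 → ∅
  B6 → {B7,B9}
  B7 → {B8}
  B8 → {B1,B9}
  B9 → ∅

DF(B2) = ["B1", "B7"]

Answer: ["B1", "B7"]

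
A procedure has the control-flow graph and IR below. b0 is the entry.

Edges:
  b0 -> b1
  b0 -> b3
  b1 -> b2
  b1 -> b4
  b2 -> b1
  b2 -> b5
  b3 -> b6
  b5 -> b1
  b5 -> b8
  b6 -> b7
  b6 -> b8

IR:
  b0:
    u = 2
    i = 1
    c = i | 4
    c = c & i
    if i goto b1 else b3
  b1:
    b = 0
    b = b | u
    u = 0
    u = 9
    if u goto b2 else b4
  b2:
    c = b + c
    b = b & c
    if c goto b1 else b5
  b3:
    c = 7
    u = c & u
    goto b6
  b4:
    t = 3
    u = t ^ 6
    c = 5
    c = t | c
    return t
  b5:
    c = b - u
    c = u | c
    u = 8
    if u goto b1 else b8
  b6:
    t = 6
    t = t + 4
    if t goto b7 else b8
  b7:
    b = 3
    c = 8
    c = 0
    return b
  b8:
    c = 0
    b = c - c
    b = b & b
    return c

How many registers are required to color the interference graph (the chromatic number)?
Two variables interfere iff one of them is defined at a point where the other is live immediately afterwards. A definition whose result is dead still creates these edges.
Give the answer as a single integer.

Answer: 3

Derivation:
Block summaries:
  b0: {c,i,u} / ∅
  b1: {b,u} / {u}
  b2: {b,c} / {b,c}
  b3: {c,u} / {u}
  b4: {c,t,u} / ∅
  b5: {c,u} / {b,u}
  b6: {t} / ∅
  b7: {b,c} / ∅
  b8: {b,c} / ∅

Liveness:
  b0: in=∅ out={c,u}
  b1: in={c,u} out={b,c,u}
  b2: in={b,c,u} out={b,c,u}
  b3: in={u} out=∅
  b4: in=∅ out=∅
  b5: in={b,u} out={c,u}
  b6: in=∅ out=∅
  b7: in=∅ out=∅
  b8: in=∅ out=∅

Interfere edges:
  b — {c,u}
  c — {b,i,t,u}
  i — {c,u}
  t — {c,u}
  u — {b,c,i,t}

Registers:
  lower bound: {b,c,u} mutually conflict ⇒ χ ≥ 3
  assign b→R2 c→R0 i→R2 t→R2 u→R1 — no edge inside a register ⇒ χ ≤ 3
  χ = 3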